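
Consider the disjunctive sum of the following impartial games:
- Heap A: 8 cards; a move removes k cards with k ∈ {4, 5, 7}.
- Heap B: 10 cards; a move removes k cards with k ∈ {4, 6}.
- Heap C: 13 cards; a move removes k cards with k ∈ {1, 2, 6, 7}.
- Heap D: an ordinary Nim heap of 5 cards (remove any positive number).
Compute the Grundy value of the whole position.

Build the Grundy sequence for heap A with g(k) = mex{g(k−s) : s ∈ {4, 5, 7}, s ≤ k}:
g(0) = mex{} = 0
g(1) = mex{} = 0
g(2) = mex{} = 0
g(3) = mex{} = 0
g(4) = mex{0} = 1
g(5) = mex{0} = 1
g(6) = mex{0} = 1
g(7) = mex{0} = 1
g(8) = mex{0,1} = 2
So g(8) = 2.
For heap B, compute g(0), g(1), … with moves {4, 6}:
g(0) = mex{} = 0
g(1) = mex{} = 0
g(2) = mex{} = 0
g(3) = mex{} = 0
g(4) = mex{0} = 1
g(5) = mex{0} = 1
g(6) = mex{0} = 1
g(7) = mex{0} = 1
g(8) = mex{0,1} = 2
g(9) = mex{0,1} = 2
g(10) = mex{1} = 0
So g(10) = 0.
Build the Grundy sequence for heap C with g(k) = mex{g(k−s) : s ∈ {1, 2, 6, 7}, s ≤ k}:
k:     0  1  2  3  4  5  6  7  8  9 10 11 12 13
g(k):  0  1  2  0  1  2  3  4  0  1  2  0  1  2
So g(13) = 2.
Heap D is a plain Nim heap of size 5, so its Grundy value is 5.
The value of a disjunctive sum is the nim-sum of the parts.
Combined value = 2 ⊕ 0 ⊕ 2 ⊕ 5 = 5.

5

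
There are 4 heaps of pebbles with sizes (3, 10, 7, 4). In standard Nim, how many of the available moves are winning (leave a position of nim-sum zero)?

1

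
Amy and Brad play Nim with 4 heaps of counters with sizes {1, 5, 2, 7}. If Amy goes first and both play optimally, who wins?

Amy wins

Compute the nim-sum pairwise:
1 ^ 5 = 4
4 ^ 2 = 6
6 ^ 7 = 1
The nim-sum is 1 ≠ 0, so this is an N-position: the player to move can win; Amy has a winning move.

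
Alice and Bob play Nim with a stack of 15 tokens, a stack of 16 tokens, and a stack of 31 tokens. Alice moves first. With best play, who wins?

Bob wins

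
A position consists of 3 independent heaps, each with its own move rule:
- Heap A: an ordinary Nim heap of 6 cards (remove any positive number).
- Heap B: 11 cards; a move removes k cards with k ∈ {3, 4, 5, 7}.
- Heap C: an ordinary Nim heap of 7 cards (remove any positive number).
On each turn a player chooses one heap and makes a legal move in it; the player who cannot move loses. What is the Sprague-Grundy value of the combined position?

1

Heap A is a plain Nim heap of size 6, so its Grundy value is 6.
Grundy values for heap B (subtraction set {3, 4, 5, 7}):
k:     0  1  2  3  4  5  6  7  8  9 10 11
g(k):  0  0  0  1  1  1  2  2  2  3  0  0
So g(11) = 0.
Heap C is a plain Nim heap of size 7, so its Grundy value is 7.
By the Sprague-Grundy theorem, the Grundy value of a sum of independent games is the XOR of the component values.
Combined value = 6 XOR 0 XOR 7 = 1.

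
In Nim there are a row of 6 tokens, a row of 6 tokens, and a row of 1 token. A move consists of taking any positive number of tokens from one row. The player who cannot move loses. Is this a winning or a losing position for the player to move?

Winning position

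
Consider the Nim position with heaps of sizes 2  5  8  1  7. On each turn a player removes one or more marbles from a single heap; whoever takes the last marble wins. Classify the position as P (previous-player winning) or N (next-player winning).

N-position

In binary:
  0010  (2)
  0101  (5)
  1000  (8)
  0001  (1)
  0111  (7)
  ----
  1001  (9)
The nim-sum is 9 ≠ 0, so this is an N-position: the player to move can win.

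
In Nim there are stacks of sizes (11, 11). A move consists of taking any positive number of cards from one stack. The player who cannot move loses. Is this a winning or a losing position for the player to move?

Losing position

Write each in binary and XOR column by column:
  1011  (11)
  1011  (11)
  ----
  0000  (0)
The nim-sum is 0, so this is a P-position: the player to move is in a losing position under optimal play.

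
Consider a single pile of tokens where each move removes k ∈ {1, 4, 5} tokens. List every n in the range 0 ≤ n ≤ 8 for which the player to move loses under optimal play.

0, 2, 8

Build the Grundy sequence with g(k) = mex{g(k−s) : s ∈ {1, 4, 5}, s ≤ k}:
g(0) = mex{} = 0
g(1) = mex{0} = 1
g(2) = mex{1} = 0
g(3) = mex{0} = 1
g(4) = mex{0,1} = 2
g(5) = mex{0,1,2} = 3
g(6) = mex{0,1,3} = 2
g(7) = mex{0,1,2} = 3
g(8) = mex{1,2,3} = 0
The P-positions (g = 0) in 0..8 are 0, 2, 8.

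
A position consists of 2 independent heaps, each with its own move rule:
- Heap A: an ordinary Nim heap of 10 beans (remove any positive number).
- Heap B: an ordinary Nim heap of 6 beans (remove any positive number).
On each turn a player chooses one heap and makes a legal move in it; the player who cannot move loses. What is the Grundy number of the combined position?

12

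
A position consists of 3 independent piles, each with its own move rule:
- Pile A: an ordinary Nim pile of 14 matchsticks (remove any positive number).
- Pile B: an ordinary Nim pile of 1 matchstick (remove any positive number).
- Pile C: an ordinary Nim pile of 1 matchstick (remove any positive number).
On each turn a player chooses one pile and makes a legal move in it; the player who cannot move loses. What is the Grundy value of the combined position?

Pile A is a plain Nim pile of size 14, so its Grundy value is 14.
Pile B is a plain Nim pile of size 1, so its Grundy value is 1.
Pile C is a plain Nim pile of size 1, so its Grundy value is 1.
The value of a disjunctive sum is the nim-sum of the parts.
Combined value = 14 XOR 1 XOR 1 = 14.

14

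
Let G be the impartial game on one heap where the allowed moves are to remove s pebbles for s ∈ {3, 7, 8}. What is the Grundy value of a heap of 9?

1

Build the Grundy sequence with g(k) = mex{g(k−s) : s ∈ {3, 7, 8}, s ≤ k}:
k:     0  1  2  3  4  5  6  7  8  9
g(k):  0  0  0  1  1  1  0  2  2  1
So g(9) = 1.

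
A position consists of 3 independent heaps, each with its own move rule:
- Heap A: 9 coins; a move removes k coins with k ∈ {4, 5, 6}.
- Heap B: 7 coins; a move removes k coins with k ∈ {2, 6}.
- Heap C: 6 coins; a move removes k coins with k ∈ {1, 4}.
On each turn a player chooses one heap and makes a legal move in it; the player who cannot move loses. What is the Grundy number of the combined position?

For heap A, compute g(0), g(1), … with moves {4, 5, 6}:
k:     0  1  2  3  4  5  6  7  8  9
g(k):  0  0  0  0  1  1  1  1  2  2
So g(9) = 2.
Build the Grundy sequence for heap B with g(k) = mex{g(k−s) : s ∈ {2, 6}, s ≤ k}:
g(0) = mex{} = 0
g(1) = mex{} = 0
g(2) = mex{0} = 1
g(3) = mex{0} = 1
g(4) = mex{1} = 0
g(5) = mex{1} = 0
g(6) = mex{0} = 1
g(7) = mex{0} = 1
So g(7) = 1.
For heap C, compute g(0), g(1), … with moves {1, 4}:
k:     0  1  2  3  4  5  6
g(k):  0  1  0  1  2  0  1
So g(6) = 1.
The value of a disjunctive sum is the nim-sum of the parts.
Combined value = 2 ⊕ 1 ⊕ 1 = 2.

2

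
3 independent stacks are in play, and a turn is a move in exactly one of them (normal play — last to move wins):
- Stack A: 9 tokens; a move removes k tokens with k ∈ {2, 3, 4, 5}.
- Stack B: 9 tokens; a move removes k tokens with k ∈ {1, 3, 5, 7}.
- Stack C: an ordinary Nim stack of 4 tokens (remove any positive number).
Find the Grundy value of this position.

Build the Grundy sequence for stack A with g(k) = mex{g(k−s) : s ∈ {2, 3, 4, 5}, s ≤ k}:
k:     0  1  2  3  4  5  6  7  8  9
g(k):  0  0  1  1  2  2  3  0  0  1
So g(9) = 1.
Grundy values for stack B (subtraction set {1, 3, 5, 7}):
g(0) = mex{} = 0
g(1) = mex{0} = 1
g(2) = mex{1} = 0
g(3) = mex{0} = 1
g(4) = mex{1} = 0
g(5) = mex{0} = 1
g(6) = mex{1} = 0
g(7) = mex{0} = 1
g(8) = mex{1} = 0
g(9) = mex{0} = 1
So g(9) = 1.
Stack C is a plain Nim stack of size 4, so its Grundy value is 4.
By the Sprague-Grundy theorem, the Grundy value of a sum of independent games is the XOR of the component values.
Combined value = 1 XOR 1 XOR 4 = 4.

4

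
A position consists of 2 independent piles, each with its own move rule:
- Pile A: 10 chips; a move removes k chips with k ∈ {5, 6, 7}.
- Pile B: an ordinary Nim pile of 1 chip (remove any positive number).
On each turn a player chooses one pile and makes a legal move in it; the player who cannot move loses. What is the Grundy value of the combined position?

3

For pile A, compute g(0), g(1), … with moves {5, 6, 7}:
k:     0  1  2  3  4  5  6  7  8  9 10
g(k):  0  0  0  0  0  1  1  1  1  1  2
So g(10) = 2.
Pile B is a plain Nim pile of size 1, so its Grundy value is 1.
By the Sprague-Grundy theorem, the Grundy value of a sum of independent games is the XOR of the component values.
Combined value = 2 XOR 1 = 3.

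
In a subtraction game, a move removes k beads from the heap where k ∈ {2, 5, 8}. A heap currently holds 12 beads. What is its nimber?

Grundy values for subtraction set {2, 5, 8}:
g(0) = mex{} = 0
g(1) = mex{} = 0
g(2) = mex{0} = 1
g(3) = mex{0} = 1
g(4) = mex{1} = 0
g(5) = mex{0,1} = 2
g(6) = mex{0} = 1
g(7) = mex{1,2} = 0
g(8) = mex{0,1} = 2
g(9) = mex{0} = 1
g(10) = mex{1,2} = 0
g(11) = mex{1} = 0
g(12) = mex{0} = 1
So g(12) = 1.

1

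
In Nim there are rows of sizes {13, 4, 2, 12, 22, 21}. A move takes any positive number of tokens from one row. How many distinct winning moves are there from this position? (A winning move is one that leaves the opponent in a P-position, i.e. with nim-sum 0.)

5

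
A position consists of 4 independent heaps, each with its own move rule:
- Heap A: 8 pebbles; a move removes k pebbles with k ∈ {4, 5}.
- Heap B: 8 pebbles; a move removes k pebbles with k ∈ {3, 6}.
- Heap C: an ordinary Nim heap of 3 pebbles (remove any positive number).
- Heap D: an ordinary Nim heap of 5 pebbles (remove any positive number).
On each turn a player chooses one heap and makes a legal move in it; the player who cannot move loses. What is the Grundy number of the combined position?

6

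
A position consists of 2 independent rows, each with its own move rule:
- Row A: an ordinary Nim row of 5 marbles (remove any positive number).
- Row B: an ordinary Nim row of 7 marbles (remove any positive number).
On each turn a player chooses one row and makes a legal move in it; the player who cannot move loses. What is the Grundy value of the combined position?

Row A is a plain Nim row of size 5, so its Grundy value is 5.
Row B is a plain Nim row of size 7, so its Grundy value is 7.
The value of a disjunctive sum is the nim-sum of the parts.
Combined value = 5 ⊕ 7 = 2.

2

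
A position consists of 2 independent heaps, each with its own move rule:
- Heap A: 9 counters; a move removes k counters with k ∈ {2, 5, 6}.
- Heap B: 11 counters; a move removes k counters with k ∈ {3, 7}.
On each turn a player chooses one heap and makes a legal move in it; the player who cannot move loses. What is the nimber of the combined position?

2

For heap A, compute g(0), g(1), … with moves {2, 5, 6}:
g(0) = mex{} = 0
g(1) = mex{} = 0
g(2) = mex{0} = 1
g(3) = mex{0} = 1
g(4) = mex{1} = 0
g(5) = mex{0,1} = 2
g(6) = mex{0} = 1
g(7) = mex{0,1,2} = 3
g(8) = mex{1} = 0
g(9) = mex{0,1,3} = 2
So g(9) = 2.
Grundy values for heap B (subtraction set {3, 7}):
k:     0  1  2  3  4  5  6  7  8  9 10 11
g(k):  0  0  0  1  1  1  0  2  2  1  0  0
So g(11) = 0.
The value of a disjunctive sum is the nim-sum of the parts.
Combined value = 2 ⊕ 0 = 2.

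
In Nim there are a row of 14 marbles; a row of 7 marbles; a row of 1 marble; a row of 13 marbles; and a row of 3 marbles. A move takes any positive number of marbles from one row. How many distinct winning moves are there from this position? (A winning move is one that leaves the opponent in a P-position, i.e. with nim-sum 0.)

3

Nim-sum: 14 ^ 7 ^ 1 ^ 13 ^ 3 = 6.
The overall nim-sum is X = 6. A row of size p has a winning move iff p XOR X < p (reduce it to p XOR X).
  14: 14 XOR 6 = 8 < 14 — winning move (to 8).
  7: 7 XOR 6 = 1 < 7 — winning move (to 1).
  1: 1 XOR 6 = 7 ≥ 1 — no move.
  13: 13 XOR 6 = 11 < 13 — winning move (to 11).
  3: 3 XOR 6 = 5 ≥ 3 — no move.
That gives 3 winning moves.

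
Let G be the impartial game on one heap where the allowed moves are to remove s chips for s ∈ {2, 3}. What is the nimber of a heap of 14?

Compute g(0), g(1), … for moves {2, 3}:
k:     0  1  2  3  4  5  6  7  8  9 10 11 12 13 14
g(k):  0  0  1  1  2  0  0  1  1  2  0  0  1  1  2
So g(14) = 2.

2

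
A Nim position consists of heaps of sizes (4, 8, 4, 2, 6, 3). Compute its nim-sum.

Nim-sum: 4 ^ 8 ^ 4 ^ 2 ^ 6 ^ 3 = 15.

15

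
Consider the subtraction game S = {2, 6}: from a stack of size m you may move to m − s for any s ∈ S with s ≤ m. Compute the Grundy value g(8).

0

Grundy values for subtraction set {2, 6}:
g(0) = mex{} = 0
g(1) = mex{} = 0
g(2) = mex{0} = 1
g(3) = mex{0} = 1
g(4) = mex{1} = 0
g(5) = mex{1} = 0
g(6) = mex{0} = 1
g(7) = mex{0} = 1
g(8) = mex{1} = 0
So g(8) = 0.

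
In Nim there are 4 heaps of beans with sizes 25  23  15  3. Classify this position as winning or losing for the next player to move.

Winning position

Compute the nim-sum pairwise:
25 XOR 23 = 14
14 XOR 15 = 1
1 XOR 3 = 2
The nim-sum is 2 ≠ 0, so this is an N-position: the player to move can win.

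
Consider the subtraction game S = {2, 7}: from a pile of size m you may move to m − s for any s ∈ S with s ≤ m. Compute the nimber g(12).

1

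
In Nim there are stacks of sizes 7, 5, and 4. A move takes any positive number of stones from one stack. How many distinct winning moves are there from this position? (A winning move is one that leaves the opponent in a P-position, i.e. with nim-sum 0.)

3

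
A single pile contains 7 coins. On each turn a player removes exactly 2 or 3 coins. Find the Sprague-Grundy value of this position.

1

Build the Grundy sequence with g(k) = mex{g(k−s) : s ∈ {2, 3}, s ≤ k}:
g(0) = mex{} = 0
g(1) = mex{} = 0
g(2) = mex{0} = 1
g(3) = mex{0} = 1
g(4) = mex{0,1} = 2
g(5) = mex{1} = 0
g(6) = mex{1,2} = 0
g(7) = mex{0,2} = 1
So g(7) = 1.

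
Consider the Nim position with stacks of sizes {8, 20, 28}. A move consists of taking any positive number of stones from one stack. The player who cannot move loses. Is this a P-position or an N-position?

P-position

Bitwise XOR of the heap sizes:
  01000  (8)
  10100  (20)
  11100  (28)
  -----
  00000  (0)
The nim-sum is 0, so this is a P-position: the player to move is in a losing position under optimal play.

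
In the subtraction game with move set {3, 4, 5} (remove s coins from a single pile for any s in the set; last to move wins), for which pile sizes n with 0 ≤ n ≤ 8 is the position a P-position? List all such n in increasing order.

Build the Grundy sequence with g(k) = mex{g(k−s) : s ∈ {3, 4, 5}, s ≤ k}:
k:     0  1  2  3  4  5  6  7  8
g(k):  0  0  0  1  1  1  2  2  0
The P-positions (g = 0) in 0..8 are 0, 1, 2, 8.

0, 1, 2, 8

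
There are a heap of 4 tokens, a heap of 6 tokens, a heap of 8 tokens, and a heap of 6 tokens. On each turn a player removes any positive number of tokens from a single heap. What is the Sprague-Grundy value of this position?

12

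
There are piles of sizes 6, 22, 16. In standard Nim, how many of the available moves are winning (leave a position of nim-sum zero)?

Nim-sum: 6 XOR 22 XOR 16 = 0.
The nim-sum is already 0, so every move leaves a nonzero nim-sum — there are no winning moves.

0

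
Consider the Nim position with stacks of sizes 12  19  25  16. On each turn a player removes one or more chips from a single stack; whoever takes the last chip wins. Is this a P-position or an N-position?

N-position

Compute the nim-sum pairwise:
12 ⊕ 19 = 31
31 ⊕ 25 = 6
6 ⊕ 16 = 22
The nim-sum is 22 ≠ 0, so this is an N-position: the player to move can win.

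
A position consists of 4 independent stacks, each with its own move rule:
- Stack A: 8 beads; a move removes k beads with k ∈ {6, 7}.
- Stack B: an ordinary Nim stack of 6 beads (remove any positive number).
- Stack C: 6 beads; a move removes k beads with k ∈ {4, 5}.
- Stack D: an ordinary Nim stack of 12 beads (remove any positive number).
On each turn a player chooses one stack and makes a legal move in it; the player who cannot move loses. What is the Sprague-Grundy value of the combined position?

Build the Grundy sequence for stack A with g(k) = mex{g(k−s) : s ∈ {6, 7}, s ≤ k}:
k:     0  1  2  3  4  5  6  7  8
g(k):  0  0  0  0  0  0  1  1  1
So g(8) = 1.
Stack B is a plain Nim stack of size 6, so its Grundy value is 6.
Grundy values for stack C (subtraction set {4, 5}):
k:     0  1  2  3  4  5  6
g(k):  0  0  0  0  1  1  1
So g(6) = 1.
Stack D is a plain Nim stack of size 12, so its Grundy value is 12.
By the Sprague-Grundy theorem, the Grundy value of a sum of independent games is the XOR of the component values.
Combined value = 1 XOR 6 XOR 1 XOR 12 = 10.

10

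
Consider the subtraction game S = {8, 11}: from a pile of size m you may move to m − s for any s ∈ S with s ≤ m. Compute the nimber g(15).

Build the Grundy sequence with g(k) = mex{g(k−s) : s ∈ {8, 11}, s ≤ k}:
k:     0  1  2  3  4  5  6  7  8  9 10 11 12 13 14 15
g(k):  0  0  0  0  0  0  0  0  1  1  1  1  1  1  1  1
So g(15) = 1.

1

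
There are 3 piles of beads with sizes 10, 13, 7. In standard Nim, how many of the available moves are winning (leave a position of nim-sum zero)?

0

Nim-sum: 10 ^ 13 ^ 7 = 0.
The nim-sum is already 0, so every move leaves a nonzero nim-sum — there are no winning moves.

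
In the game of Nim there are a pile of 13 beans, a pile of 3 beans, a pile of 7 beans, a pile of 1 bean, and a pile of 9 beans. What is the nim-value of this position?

1

Nim-sum: 13 XOR 3 XOR 7 XOR 1 XOR 9 = 1.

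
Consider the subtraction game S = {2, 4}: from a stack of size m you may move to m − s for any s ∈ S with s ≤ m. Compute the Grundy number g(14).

Build the Grundy sequence with g(k) = mex{g(k−s) : s ∈ {2, 4}, s ≤ k}:
k:     0  1  2  3  4  5  6  7  8  9 10 11 12 13 14
g(k):  0  0  1  1  2  2  0  0  1  1  2  2  0  0  1
So g(14) = 1.

1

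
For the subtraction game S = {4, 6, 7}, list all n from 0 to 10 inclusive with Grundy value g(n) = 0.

Compute g(0), g(1), … for moves {4, 6, 7}:
k:     0  1  2  3  4  5  6  7  8  9 10
g(k):  0  0  0  0  1  1  1  1  2  2  2
The P-positions (g = 0) in 0..10 are 0, 1, 2, 3.

0, 1, 2, 3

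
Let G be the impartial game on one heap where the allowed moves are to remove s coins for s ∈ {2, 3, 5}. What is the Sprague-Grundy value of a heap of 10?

1

Build the Grundy sequence with g(k) = mex{g(k−s) : s ∈ {2, 3, 5}, s ≤ k}:
g(0) = mex{} = 0
g(1) = mex{} = 0
g(2) = mex{0} = 1
g(3) = mex{0} = 1
g(4) = mex{0,1} = 2
g(5) = mex{0,1} = 2
g(6) = mex{0,1,2} = 3
g(7) = mex{1,2} = 0
g(8) = mex{1,2,3} = 0
g(9) = mex{0,2,3} = 1
g(10) = mex{0,2} = 1
So g(10) = 1.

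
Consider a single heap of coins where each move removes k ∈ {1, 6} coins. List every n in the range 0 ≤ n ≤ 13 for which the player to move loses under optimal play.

0, 2, 4, 7, 9, 11

Compute g(0), g(1), … for moves {1, 6}:
g(0) = mex{} = 0
g(1) = mex{0} = 1
g(2) = mex{1} = 0
g(3) = mex{0} = 1
g(4) = mex{1} = 0
g(5) = mex{0} = 1
g(6) = mex{0,1} = 2
g(7) = mex{1,2} = 0
g(8) = mex{0} = 1
g(9) = mex{1} = 0
g(10) = mex{0} = 1
g(11) = mex{1} = 0
g(12) = mex{0,2} = 1
g(13) = mex{0,1} = 2
The P-positions (g = 0) in 0..13 are 0, 2, 4, 7, 9, 11.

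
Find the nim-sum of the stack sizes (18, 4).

22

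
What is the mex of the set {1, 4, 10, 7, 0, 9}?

The values 0, 1 are all present; 2 is the first non-negative integer missing from the set.

2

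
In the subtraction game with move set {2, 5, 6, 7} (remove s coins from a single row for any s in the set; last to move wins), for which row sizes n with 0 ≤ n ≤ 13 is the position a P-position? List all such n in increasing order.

0, 1, 4, 12, 13

Build the Grundy sequence with g(k) = mex{g(k−s) : s ∈ {2, 5, 6, 7}, s ≤ k}:
g(0) = mex{} = 0
g(1) = mex{} = 0
g(2) = mex{0} = 1
g(3) = mex{0} = 1
g(4) = mex{1} = 0
g(5) = mex{0,1} = 2
g(6) = mex{0} = 1
g(7) = mex{0,1,2} = 3
g(8) = mex{0,1} = 2
g(9) = mex{0,1,3} = 2
g(10) = mex{0,1,2} = 3
g(11) = mex{0,1,2} = 3
g(12) = mex{1,2,3} = 0
g(13) = mex{1,2,3} = 0
The P-positions (g = 0) in 0..13 are 0, 1, 4, 12, 13.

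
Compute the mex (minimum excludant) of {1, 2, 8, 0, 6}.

3

The values 0, 1, 2 are all present; 3 is the first non-negative integer missing from the set.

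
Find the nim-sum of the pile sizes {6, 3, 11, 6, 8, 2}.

2

Nim-sum: 6 XOR 3 XOR 11 XOR 6 XOR 8 XOR 2 = 2.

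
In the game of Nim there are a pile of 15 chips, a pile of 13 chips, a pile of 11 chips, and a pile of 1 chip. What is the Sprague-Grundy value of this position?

In binary:
  1111  (15)
  1101  (13)
  1011  (11)
  0001  (1)
  ----
  1000  (8)

8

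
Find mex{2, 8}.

0

0 is not in the set, so the mex is 0.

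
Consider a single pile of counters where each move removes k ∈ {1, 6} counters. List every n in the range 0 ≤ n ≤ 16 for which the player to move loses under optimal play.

0, 2, 4, 7, 9, 11, 14, 16

Grundy values for subtraction set {1, 6}:
k:     0  1  2  3  4  5  6  7  8  9 10 11 12 13 14 15 16
g(k):  0  1  0  1  0  1  2  0  1  0  1  0  1  2  0  1  0
The P-positions (g = 0) in 0..16 are 0, 2, 4, 7, 9, 11, 14, 16.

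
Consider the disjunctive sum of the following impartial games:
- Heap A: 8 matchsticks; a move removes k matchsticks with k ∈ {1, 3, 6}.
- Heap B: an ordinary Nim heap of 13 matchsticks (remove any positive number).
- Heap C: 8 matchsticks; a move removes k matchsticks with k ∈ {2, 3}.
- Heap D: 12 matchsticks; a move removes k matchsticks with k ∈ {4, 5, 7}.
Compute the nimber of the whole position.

14

Build the Grundy sequence for heap A with g(k) = mex{g(k−s) : s ∈ {1, 3, 6}, s ≤ k}:
k:     0  1  2  3  4  5  6  7  8
g(k):  0  1  0  1  0  1  2  3  2
So g(8) = 2.
Heap B is a plain Nim heap of size 13, so its Grundy value is 13.
For heap C, compute g(0), g(1), … with moves {2, 3}:
k:     0  1  2  3  4  5  6  7  8
g(k):  0  0  1  1  2  0  0  1  1
So g(8) = 1.
For heap D, compute g(0), g(1), … with moves {4, 5, 7}:
k:     0  1  2  3  4  5  6  7  8  9 10 11 12
g(k):  0  0  0  0  1  1  1  1  2  2  2  0  0
So g(12) = 0.
The value of a disjunctive sum is the nim-sum of the parts.
Combined value = 2 ⊕ 13 ⊕ 1 ⊕ 0 = 14.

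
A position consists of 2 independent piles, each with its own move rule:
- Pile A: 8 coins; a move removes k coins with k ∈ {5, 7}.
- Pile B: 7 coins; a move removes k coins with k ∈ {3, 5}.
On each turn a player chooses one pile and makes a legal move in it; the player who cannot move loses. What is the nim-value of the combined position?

3

For pile A, compute g(0), g(1), … with moves {5, 7}:
g(0) = mex{} = 0
g(1) = mex{} = 0
g(2) = mex{} = 0
g(3) = mex{} = 0
g(4) = mex{} = 0
g(5) = mex{0} = 1
g(6) = mex{0} = 1
g(7) = mex{0} = 1
g(8) = mex{0} = 1
So g(8) = 1.
For pile B, compute g(0), g(1), … with moves {3, 5}:
k:     0  1  2  3  4  5  6  7
g(k):  0  0  0  1  1  1  2  2
So g(7) = 2.
The value of a disjunctive sum is the nim-sum of the parts.
Combined value = 1 ⊕ 2 = 3.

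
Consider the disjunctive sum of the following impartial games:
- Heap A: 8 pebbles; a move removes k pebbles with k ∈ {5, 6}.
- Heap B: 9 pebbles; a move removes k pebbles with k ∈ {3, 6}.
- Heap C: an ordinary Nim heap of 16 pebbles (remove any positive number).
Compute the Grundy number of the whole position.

Build the Grundy sequence for heap A with g(k) = mex{g(k−s) : s ∈ {5, 6}, s ≤ k}:
k:     0  1  2  3  4  5  6  7  8
g(k):  0  0  0  0  0  1  1  1  1
So g(8) = 1.
Grundy values for heap B (subtraction set {3, 6}):
g(0) = mex{} = 0
g(1) = mex{} = 0
g(2) = mex{} = 0
g(3) = mex{0} = 1
g(4) = mex{0} = 1
g(5) = mex{0} = 1
g(6) = mex{0,1} = 2
g(7) = mex{0,1} = 2
g(8) = mex{0,1} = 2
g(9) = mex{1,2} = 0
So g(9) = 0.
Heap C is a plain Nim heap of size 16, so its Grundy value is 16.
By the Sprague-Grundy theorem, the Grundy value of a sum of independent games is the XOR of the component values.
Combined value = 1 ⊕ 0 ⊕ 16 = 17.

17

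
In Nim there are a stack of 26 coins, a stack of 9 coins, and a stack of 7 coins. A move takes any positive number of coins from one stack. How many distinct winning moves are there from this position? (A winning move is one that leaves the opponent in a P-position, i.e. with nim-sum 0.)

Nim-sum: 26 ⊕ 9 ⊕ 7 = 20.
The overall nim-sum is X = 20. A stack of size p has a winning move iff p XOR X < p (reduce it to p XOR X).
  26: 26 XOR 20 = 14 < 26 — winning move (to 14).
  9: 9 XOR 20 = 29 ≥ 9 — no move.
  7: 7 XOR 20 = 19 ≥ 7 — no move.
That gives 1 winning move.

1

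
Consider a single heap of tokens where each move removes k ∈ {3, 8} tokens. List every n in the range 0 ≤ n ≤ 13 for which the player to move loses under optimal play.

0, 1, 2, 6, 7, 11, 12, 13

Grundy values for subtraction set {3, 8}:
g(0) = mex{} = 0
g(1) = mex{} = 0
g(2) = mex{} = 0
g(3) = mex{0} = 1
g(4) = mex{0} = 1
g(5) = mex{0} = 1
g(6) = mex{1} = 0
g(7) = mex{1} = 0
g(8) = mex{0,1} = 2
g(9) = mex{0} = 1
g(10) = mex{0} = 1
g(11) = mex{1,2} = 0
g(12) = mex{1} = 0
g(13) = mex{1} = 0
The P-positions (g = 0) in 0..13 are 0, 1, 2, 6, 7, 11, 12, 13.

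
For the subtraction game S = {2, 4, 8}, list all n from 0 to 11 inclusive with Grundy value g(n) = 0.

0, 1, 6, 7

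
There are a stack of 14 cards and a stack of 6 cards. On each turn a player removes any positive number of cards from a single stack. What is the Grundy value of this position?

Nim-sum: 14 XOR 6 = 8.

8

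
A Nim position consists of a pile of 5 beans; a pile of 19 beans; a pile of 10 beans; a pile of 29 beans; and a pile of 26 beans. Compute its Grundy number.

Compute the nim-sum pairwise:
5 XOR 19 = 22
22 XOR 10 = 28
28 XOR 29 = 1
1 XOR 26 = 27

27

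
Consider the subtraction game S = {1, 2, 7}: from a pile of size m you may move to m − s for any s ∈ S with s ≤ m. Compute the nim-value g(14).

2

Build the Grundy sequence with g(k) = mex{g(k−s) : s ∈ {1, 2, 7}, s ≤ k}:
g(0) = mex{} = 0
g(1) = mex{0} = 1
g(2) = mex{0,1} = 2
g(3) = mex{1,2} = 0
g(4) = mex{0,2} = 1
g(5) = mex{0,1} = 2
g(6) = mex{1,2} = 0
g(7) = mex{0,2} = 1
g(8) = mex{0,1} = 2
g(9) = mex{1,2} = 0
g(10) = mex{0,2} = 1
g(11) = mex{0,1} = 2
g(12) = mex{1,2} = 0
g(13) = mex{0,2} = 1
g(14) = mex{0,1} = 2
So g(14) = 2.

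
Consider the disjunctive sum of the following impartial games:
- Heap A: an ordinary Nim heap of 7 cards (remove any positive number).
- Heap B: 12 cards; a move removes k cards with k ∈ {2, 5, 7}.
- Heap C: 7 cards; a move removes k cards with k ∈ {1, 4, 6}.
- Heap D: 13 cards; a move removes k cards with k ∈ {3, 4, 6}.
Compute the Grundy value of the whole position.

Heap A is a plain Nim heap of size 7, so its Grundy value is 7.
For heap B, compute g(0), g(1), … with moves {2, 5, 7}:
g(0) = mex{} = 0
g(1) = mex{} = 0
g(2) = mex{0} = 1
g(3) = mex{0} = 1
g(4) = mex{1} = 0
g(5) = mex{0,1} = 2
g(6) = mex{0} = 1
g(7) = mex{0,1,2} = 3
g(8) = mex{0,1} = 2
g(9) = mex{0,1,3} = 2
g(10) = mex{1,2} = 0
g(11) = mex{0,1,2} = 3
g(12) = mex{0,2,3} = 1
So g(12) = 1.
Grundy values for heap C (subtraction set {1, 4, 6}):
g(0) = mex{} = 0
g(1) = mex{0} = 1
g(2) = mex{1} = 0
g(3) = mex{0} = 1
g(4) = mex{0,1} = 2
g(5) = mex{1,2} = 0
g(6) = mex{0} = 1
g(7) = mex{1} = 0
So g(7) = 0.
Build the Grundy sequence for heap D with g(k) = mex{g(k−s) : s ∈ {3, 4, 6}, s ≤ k}:
k:     0  1  2  3  4  5  6  7  8  9 10 11 12 13
g(k):  0  0  0  1  1  1  2  2  2  0  0  0  1  1
So g(13) = 1.
By the Sprague-Grundy theorem, the Grundy value of a sum of independent games is the XOR of the component values.
Combined value = 7 XOR 1 XOR 0 XOR 1 = 7.

7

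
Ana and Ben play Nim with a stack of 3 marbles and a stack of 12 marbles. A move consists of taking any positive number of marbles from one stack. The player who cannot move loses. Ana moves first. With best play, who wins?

Nim-sum: 3 ⊕ 12 = 15.
The nim-sum is 15 ≠ 0, so this is an N-position: the player to move can win; Ana has a winning move.

Ana wins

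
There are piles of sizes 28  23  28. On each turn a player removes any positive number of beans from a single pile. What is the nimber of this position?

Compute the nim-sum pairwise:
28 XOR 23 = 11
11 XOR 28 = 23

23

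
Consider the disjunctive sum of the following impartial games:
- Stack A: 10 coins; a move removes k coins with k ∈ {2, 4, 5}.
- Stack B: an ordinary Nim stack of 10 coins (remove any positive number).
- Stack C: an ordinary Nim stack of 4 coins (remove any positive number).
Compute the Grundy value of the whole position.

15

For stack A, compute g(0), g(1), … with moves {2, 4, 5}:
k:     0  1  2  3  4  5  6  7  8  9 10
g(k):  0  0  1  1  2  2  3  0  0  1  1
So g(10) = 1.
Stack B is a plain Nim stack of size 10, so its Grundy value is 10.
Stack C is a plain Nim stack of size 4, so its Grundy value is 4.
The value of a disjunctive sum is the nim-sum of the parts.
Combined value = 1 XOR 10 XOR 4 = 15.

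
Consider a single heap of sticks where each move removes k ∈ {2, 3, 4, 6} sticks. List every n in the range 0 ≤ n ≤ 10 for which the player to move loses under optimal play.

0, 1, 8, 9

Grundy values for subtraction set {2, 3, 4, 6}:
k:     0  1  2  3  4  5  6  7  8  9 10
g(k):  0  0  1  1  2  2  3  3  0  0  1
The P-positions (g = 0) in 0..10 are 0, 1, 8, 9.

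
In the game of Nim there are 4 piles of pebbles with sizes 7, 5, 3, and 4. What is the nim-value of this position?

Write each in binary and XOR column by column:
  111  (7)
  101  (5)
  011  (3)
  100  (4)
  ---
  101  (5)

5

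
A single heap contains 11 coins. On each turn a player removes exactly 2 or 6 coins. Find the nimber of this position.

1

Build the Grundy sequence with g(k) = mex{g(k−s) : s ∈ {2, 6}, s ≤ k}:
g(0) = mex{} = 0
g(1) = mex{} = 0
g(2) = mex{0} = 1
g(3) = mex{0} = 1
g(4) = mex{1} = 0
g(5) = mex{1} = 0
g(6) = mex{0} = 1
g(7) = mex{0} = 1
g(8) = mex{1} = 0
g(9) = mex{1} = 0
g(10) = mex{0} = 1
g(11) = mex{0} = 1
So g(11) = 1.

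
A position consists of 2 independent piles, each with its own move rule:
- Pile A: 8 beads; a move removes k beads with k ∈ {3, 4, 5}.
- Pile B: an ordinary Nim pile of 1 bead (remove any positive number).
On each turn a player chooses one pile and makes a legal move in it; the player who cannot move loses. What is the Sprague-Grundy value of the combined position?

1

Grundy values for pile A (subtraction set {3, 4, 5}):
k:     0  1  2  3  4  5  6  7  8
g(k):  0  0  0  1  1  1  2  2  0
So g(8) = 0.
Pile B is a plain Nim pile of size 1, so its Grundy value is 1.
The value of a disjunctive sum is the nim-sum of the parts.
Combined value = 0 XOR 1 = 1.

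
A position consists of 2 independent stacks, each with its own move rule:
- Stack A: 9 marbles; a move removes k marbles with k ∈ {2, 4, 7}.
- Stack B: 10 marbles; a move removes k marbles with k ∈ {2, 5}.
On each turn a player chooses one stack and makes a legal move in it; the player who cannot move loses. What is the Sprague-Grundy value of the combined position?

For stack A, compute g(0), g(1), … with moves {2, 4, 7}:
g(0) = mex{} = 0
g(1) = mex{} = 0
g(2) = mex{0} = 1
g(3) = mex{0} = 1
g(4) = mex{0,1} = 2
g(5) = mex{0,1} = 2
g(6) = mex{1,2} = 0
g(7) = mex{0,1,2} = 3
g(8) = mex{0,2} = 1
g(9) = mex{1,2,3} = 0
So g(9) = 0.
For stack B, compute g(0), g(1), … with moves {2, 5}:
g(0) = mex{} = 0
g(1) = mex{} = 0
g(2) = mex{0} = 1
g(3) = mex{0} = 1
g(4) = mex{1} = 0
g(5) = mex{0,1} = 2
g(6) = mex{0} = 1
g(7) = mex{1,2} = 0
g(8) = mex{1} = 0
g(9) = mex{0} = 1
g(10) = mex{0,2} = 1
So g(10) = 1.
The value of a disjunctive sum is the nim-sum of the parts.
Combined value = 0 ⊕ 1 = 1.

1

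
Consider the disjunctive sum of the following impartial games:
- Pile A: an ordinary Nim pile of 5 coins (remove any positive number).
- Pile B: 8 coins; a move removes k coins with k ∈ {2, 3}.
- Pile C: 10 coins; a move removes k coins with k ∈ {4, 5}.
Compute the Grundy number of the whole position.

Pile A is a plain Nim pile of size 5, so its Grundy value is 5.
For pile B, compute g(0), g(1), … with moves {2, 3}:
k:     0  1  2  3  4  5  6  7  8
g(k):  0  0  1  1  2  0  0  1  1
So g(8) = 1.
Grundy values for pile C (subtraction set {4, 5}):
k:     0  1  2  3  4  5  6  7  8  9 10
g(k):  0  0  0  0  1  1  1  1  2  0  0
So g(10) = 0.
By the Sprague-Grundy theorem, the Grundy value of a sum of independent games is the XOR of the component values.
Combined value = 5 XOR 1 XOR 0 = 4.

4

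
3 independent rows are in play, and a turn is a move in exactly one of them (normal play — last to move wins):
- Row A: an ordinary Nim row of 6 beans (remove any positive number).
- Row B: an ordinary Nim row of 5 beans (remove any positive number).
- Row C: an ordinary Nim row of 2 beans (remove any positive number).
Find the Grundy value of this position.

Row A is a plain Nim row of size 6, so its Grundy value is 6.
Row B is a plain Nim row of size 5, so its Grundy value is 5.
Row C is a plain Nim row of size 2, so its Grundy value is 2.
By the Sprague-Grundy theorem, the Grundy value of a sum of independent games is the XOR of the component values.
Combined value = 6 XOR 5 XOR 2 = 1.

1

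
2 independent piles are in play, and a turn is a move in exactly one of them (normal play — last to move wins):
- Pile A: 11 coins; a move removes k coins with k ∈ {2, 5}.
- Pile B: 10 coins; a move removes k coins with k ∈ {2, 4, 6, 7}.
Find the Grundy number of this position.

0

For pile A, compute g(0), g(1), … with moves {2, 5}:
g(0) = mex{} = 0
g(1) = mex{} = 0
g(2) = mex{0} = 1
g(3) = mex{0} = 1
g(4) = mex{1} = 0
g(5) = mex{0,1} = 2
g(6) = mex{0} = 1
g(7) = mex{1,2} = 0
g(8) = mex{1} = 0
g(9) = mex{0} = 1
g(10) = mex{0,2} = 1
g(11) = mex{1} = 0
So g(11) = 0.
For pile B, compute g(0), g(1), … with moves {2, 4, 6, 7}:
k:     0  1  2  3  4  5  6  7  8  9 10
g(k):  0  0  1  1  2  2  3  3  4  0  0
So g(10) = 0.
The value of a disjunctive sum is the nim-sum of the parts.
Combined value = 0 ⊕ 0 = 0.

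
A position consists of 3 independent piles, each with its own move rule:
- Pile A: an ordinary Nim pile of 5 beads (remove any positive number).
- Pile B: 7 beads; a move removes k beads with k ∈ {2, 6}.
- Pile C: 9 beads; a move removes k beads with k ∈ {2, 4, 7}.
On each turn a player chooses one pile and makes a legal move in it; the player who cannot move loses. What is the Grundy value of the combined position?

4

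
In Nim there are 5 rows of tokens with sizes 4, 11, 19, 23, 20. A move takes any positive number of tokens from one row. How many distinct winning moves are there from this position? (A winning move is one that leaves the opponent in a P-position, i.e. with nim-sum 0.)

Bitwise XOR of the heap sizes:
  00100  (4)
  01011  (11)
  10011  (19)
  10111  (23)
  10100  (20)
  -----
  11111  (31)
The overall nim-sum is X = 31. A row of size p has a winning move iff p XOR X < p (reduce it to p XOR X).
  4: 4 XOR 31 = 27 ≥ 4 — no move.
  11: 11 XOR 31 = 20 ≥ 11 — no move.
  19: 19 XOR 31 = 12 < 19 — winning move (to 12).
  23: 23 XOR 31 = 8 < 23 — winning move (to 8).
  20: 20 XOR 31 = 11 < 20 — winning move (to 11).
That gives 3 winning moves.

3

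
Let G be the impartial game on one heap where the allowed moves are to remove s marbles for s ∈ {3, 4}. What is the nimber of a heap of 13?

2

Grundy values for subtraction set {3, 4}:
g(0) = mex{} = 0
g(1) = mex{} = 0
g(2) = mex{} = 0
g(3) = mex{0} = 1
g(4) = mex{0} = 1
g(5) = mex{0} = 1
g(6) = mex{0,1} = 2
g(7) = mex{1} = 0
g(8) = mex{1} = 0
g(9) = mex{1,2} = 0
g(10) = mex{0,2} = 1
g(11) = mex{0} = 1
g(12) = mex{0} = 1
g(13) = mex{0,1} = 2
So g(13) = 2.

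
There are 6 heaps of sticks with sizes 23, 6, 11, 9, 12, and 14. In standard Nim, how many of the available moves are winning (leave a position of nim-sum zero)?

1

Nim-sum: 23 XOR 6 XOR 11 XOR 9 XOR 12 XOR 14 = 17.
The overall nim-sum is X = 17. A heap of size p has a winning move iff p XOR X < p (reduce it to p XOR X).
  23: 23 XOR 17 = 6 < 23 — winning move (to 6).
  6: 6 XOR 17 = 23 ≥ 6 — no move.
  11: 11 XOR 17 = 26 ≥ 11 — no move.
  9: 9 XOR 17 = 24 ≥ 9 — no move.
  12: 12 XOR 17 = 29 ≥ 12 — no move.
  14: 14 XOR 17 = 31 ≥ 14 — no move.
That gives 1 winning move.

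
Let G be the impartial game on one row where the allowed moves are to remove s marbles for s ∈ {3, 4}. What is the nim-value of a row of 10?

Build the Grundy sequence with g(k) = mex{g(k−s) : s ∈ {3, 4}, s ≤ k}:
k:     0  1  2  3  4  5  6  7  8  9 10
g(k):  0  0  0  1  1  1  2  0  0  0  1
So g(10) = 1.

1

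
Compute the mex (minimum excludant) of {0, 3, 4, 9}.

0 is in the set but 1 is not, so the mex is 1.

1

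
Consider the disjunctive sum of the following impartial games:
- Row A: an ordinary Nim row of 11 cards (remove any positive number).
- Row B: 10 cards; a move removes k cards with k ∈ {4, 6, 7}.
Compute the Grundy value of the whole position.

9

Row A is a plain Nim row of size 11, so its Grundy value is 11.
Build the Grundy sequence for row B with g(k) = mex{g(k−s) : s ∈ {4, 6, 7}, s ≤ k}:
k:     0  1  2  3  4  5  6  7  8  9 10
g(k):  0  0  0  0  1  1  1  1  2  2  2
So g(10) = 2.
The value of a disjunctive sum is the nim-sum of the parts.
Combined value = 11 XOR 2 = 9.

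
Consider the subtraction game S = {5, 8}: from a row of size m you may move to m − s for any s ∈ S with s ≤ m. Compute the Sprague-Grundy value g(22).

1

Build the Grundy sequence with g(k) = mex{g(k−s) : s ∈ {5, 8}, s ≤ k}:
k:     0  1  2  3  4  5  6  7  8  9 10 11 12 13 14 15 16 17 18 19 20 21 22
g(k):  0  0  0  0  0  1  1  1  1  1  2  2  2  0  0  0  0  0  1  1  1  1  1
So g(22) = 1.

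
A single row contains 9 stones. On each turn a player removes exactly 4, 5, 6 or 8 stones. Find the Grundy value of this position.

Build the Grundy sequence with g(k) = mex{g(k−s) : s ∈ {4, 5, 6, 8}, s ≤ k}:
g(0) = mex{} = 0
g(1) = mex{} = 0
g(2) = mex{} = 0
g(3) = mex{} = 0
g(4) = mex{0} = 1
g(5) = mex{0} = 1
g(6) = mex{0} = 1
g(7) = mex{0} = 1
g(8) = mex{0,1} = 2
g(9) = mex{0,1} = 2
So g(9) = 2.

2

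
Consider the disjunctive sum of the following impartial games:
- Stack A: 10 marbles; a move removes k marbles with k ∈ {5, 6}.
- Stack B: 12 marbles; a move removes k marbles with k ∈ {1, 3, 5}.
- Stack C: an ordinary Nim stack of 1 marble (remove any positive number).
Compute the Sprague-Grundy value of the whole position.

3

Build the Grundy sequence for stack A with g(k) = mex{g(k−s) : s ∈ {5, 6}, s ≤ k}:
k:     0  1  2  3  4  5  6  7  8  9 10
g(k):  0  0  0  0  0  1  1  1  1  1  2
So g(10) = 2.
Build the Grundy sequence for stack B with g(k) = mex{g(k−s) : s ∈ {1, 3, 5}, s ≤ k}:
g(0) = mex{} = 0
g(1) = mex{0} = 1
g(2) = mex{1} = 0
g(3) = mex{0} = 1
g(4) = mex{1} = 0
g(5) = mex{0} = 1
g(6) = mex{1} = 0
g(7) = mex{0} = 1
g(8) = mex{1} = 0
g(9) = mex{0} = 1
g(10) = mex{1} = 0
g(11) = mex{0} = 1
g(12) = mex{1} = 0
So g(12) = 0.
Stack C is a plain Nim stack of size 1, so its Grundy value is 1.
The value of a disjunctive sum is the nim-sum of the parts.
Combined value = 2 XOR 0 XOR 1 = 3.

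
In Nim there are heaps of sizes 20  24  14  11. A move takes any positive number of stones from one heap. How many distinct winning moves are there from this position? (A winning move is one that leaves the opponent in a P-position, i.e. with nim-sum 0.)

Bitwise XOR of the heap sizes:
  10100  (20)
  11000  (24)
  01110  (14)
  01011  (11)
  -----
  01001  (9)
The overall nim-sum is X = 9. A heap of size p has a winning move iff p XOR X < p (reduce it to p XOR X).
  20: 20 XOR 9 = 29 ≥ 20 — no move.
  24: 24 XOR 9 = 17 < 24 — winning move (to 17).
  14: 14 XOR 9 = 7 < 14 — winning move (to 7).
  11: 11 XOR 9 = 2 < 11 — winning move (to 2).
That gives 3 winning moves.

3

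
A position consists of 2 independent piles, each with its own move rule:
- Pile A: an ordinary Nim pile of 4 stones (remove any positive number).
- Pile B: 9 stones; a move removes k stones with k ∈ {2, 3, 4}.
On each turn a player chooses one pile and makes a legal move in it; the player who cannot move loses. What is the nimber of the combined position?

Pile A is a plain Nim pile of size 4, so its Grundy value is 4.
Build the Grundy sequence for pile B with g(k) = mex{g(k−s) : s ∈ {2, 3, 4}, s ≤ k}:
k:     0  1  2  3  4  5  6  7  8  9
g(k):  0  0  1  1  2  2  0  0  1  1
So g(9) = 1.
The value of a disjunctive sum is the nim-sum of the parts.
Combined value = 4 XOR 1 = 5.

5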